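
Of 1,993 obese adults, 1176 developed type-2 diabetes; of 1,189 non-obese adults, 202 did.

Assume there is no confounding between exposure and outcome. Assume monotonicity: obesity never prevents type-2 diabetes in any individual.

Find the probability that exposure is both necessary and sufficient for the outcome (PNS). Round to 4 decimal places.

p₁ = P(outcome | exposed) = 1176/1993 = 0.59007
p₀ = P(outcome | unexposed) = 202/1189 = 0.16989
Under exogeneity and monotonicity, PNS = p₁ − p₀.
PNS = 0.59007 − 0.16989 = 0.42017

PNS ≈ 0.4202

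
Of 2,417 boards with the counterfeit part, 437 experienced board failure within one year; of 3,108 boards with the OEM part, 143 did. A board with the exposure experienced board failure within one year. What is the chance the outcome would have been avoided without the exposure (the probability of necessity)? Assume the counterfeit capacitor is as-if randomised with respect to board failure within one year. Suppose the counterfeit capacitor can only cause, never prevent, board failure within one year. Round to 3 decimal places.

PN ≈ 0.746

p₁ = P(outcome | exposed) = 437/2417 = 0.1808
p₀ = P(outcome | unexposed) = 143/3108 = 0.04601
Under exogeneity and monotonicity, PN = (p₁ − p₀) / p₁.
PN = (0.1808 − 0.04601) / 0.1808 = 0.13479 / 0.1808 ≈ 0.7455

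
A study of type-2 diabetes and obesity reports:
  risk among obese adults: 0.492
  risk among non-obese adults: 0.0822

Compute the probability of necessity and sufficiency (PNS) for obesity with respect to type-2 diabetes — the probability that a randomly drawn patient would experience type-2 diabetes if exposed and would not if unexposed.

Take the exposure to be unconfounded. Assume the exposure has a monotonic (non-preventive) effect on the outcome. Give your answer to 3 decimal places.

PNS ≈ 0.410

Let p₁ = 0.492, p₀ = 0.0822.
Under exogeneity and monotonicity, PNS = p₁ − p₀.
PNS = 0.492 − 0.0822 = 0.4098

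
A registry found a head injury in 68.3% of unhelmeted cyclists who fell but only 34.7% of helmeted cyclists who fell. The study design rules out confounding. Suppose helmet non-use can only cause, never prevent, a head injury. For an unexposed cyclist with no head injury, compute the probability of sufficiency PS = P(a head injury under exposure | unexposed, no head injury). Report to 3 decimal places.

p₁ = 0.683, p₀ = 0.347.
Under exogeneity and monotonicity, PS = (p₁ − p₀) / (1 − p₀).
PS = (0.683 − 0.347) / (1 − 0.347) = 0.336 / 0.653 ≈ 0.5145

PS ≈ 0.515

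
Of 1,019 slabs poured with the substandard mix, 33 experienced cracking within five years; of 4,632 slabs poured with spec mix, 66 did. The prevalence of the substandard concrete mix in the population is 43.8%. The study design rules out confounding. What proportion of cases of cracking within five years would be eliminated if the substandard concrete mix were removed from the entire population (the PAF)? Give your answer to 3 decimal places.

PAF ≈ 0.358

p₁ = P(outcome | exposed) = 33/1019 = 0.032385
p₀ = P(outcome | unexposed) = 66/4632 = 0.014249
Overall risk P(Y=1) = π·p₁ + (1−π)·p₀ = 0.438×0.032385 + 0.562×0.014249 = 0.022192.
Under exogeneity, PAF = [P(Y=1) − p₀] / P(Y=1).
PAF = (0.022192 − 0.014249) / 0.022192 ≈ 0.3579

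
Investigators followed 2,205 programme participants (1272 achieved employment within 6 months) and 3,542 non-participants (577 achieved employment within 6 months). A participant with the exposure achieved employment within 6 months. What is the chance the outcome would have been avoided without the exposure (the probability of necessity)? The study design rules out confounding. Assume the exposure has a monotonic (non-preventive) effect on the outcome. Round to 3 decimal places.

p₁ = P(outcome | exposed) = 1272/2205 = 0.57687
p₀ = P(outcome | unexposed) = 577/3542 = 0.1629
Under exogeneity and monotonicity, PN = (p₁ − p₀) / p₁.
PN = (0.57687 − 0.1629) / 0.57687 = 0.41397 / 0.57687 ≈ 0.7176

PN ≈ 0.718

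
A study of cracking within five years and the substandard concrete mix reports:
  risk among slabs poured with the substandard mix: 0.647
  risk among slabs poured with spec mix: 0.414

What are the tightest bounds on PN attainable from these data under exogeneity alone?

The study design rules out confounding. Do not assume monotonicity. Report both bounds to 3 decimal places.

Let p₁ = 0.647, p₀ = 0.414.
Under exogeneity alone the bounds on PN are max{0,(p₁−p₀)/p₁} ≤ PN ≤ min{1,(1−p₀)/p₁}.
  lower = (p₁ − p₀)/p₁ = 0.233 / 0.647 ≈ 0.3601
  upper = min{1, (1 − p₀)/p₁} = 0.586 / 0.647 ≈ 0.9057

0.360 ≤ PN ≤ 0.906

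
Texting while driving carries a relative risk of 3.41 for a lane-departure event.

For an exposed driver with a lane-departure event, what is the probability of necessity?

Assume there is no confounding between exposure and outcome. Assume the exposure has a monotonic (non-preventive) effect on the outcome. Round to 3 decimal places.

Under exogeneity and monotonicity, PN = (RR − 1) / RR = 1 − 1/RR.
PN = (3.41 − 1) / 3.41 = 2.41 / 3.41 ≈ 0.7067

PN ≈ 0.707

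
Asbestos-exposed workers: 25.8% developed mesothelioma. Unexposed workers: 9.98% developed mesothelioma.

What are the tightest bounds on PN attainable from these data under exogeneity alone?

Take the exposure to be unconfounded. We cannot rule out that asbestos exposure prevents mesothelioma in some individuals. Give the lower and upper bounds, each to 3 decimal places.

0.613 ≤ PN ≤ 1.000

p₁ = 0.258, p₀ = 0.0998.
Under exogeneity alone the bounds on PN are max{0,(p₁−p₀)/p₁} ≤ PN ≤ min{1,(1−p₀)/p₁}.
  lower = (p₁ − p₀)/p₁ = 0.1582 / 0.258 ≈ 0.6132
  upper = min{1, (1 − p₀)/p₁} = 0.9002 / 0.258 ≈ 3.4891 → capped at 1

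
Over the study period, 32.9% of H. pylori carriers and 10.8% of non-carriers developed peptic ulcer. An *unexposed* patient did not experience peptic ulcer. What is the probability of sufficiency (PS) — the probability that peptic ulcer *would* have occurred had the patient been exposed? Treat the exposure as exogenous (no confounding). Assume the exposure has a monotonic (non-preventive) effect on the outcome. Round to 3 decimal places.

PS ≈ 0.248

p₁ = 0.329, p₀ = 0.108.
Under exogeneity and monotonicity, PS = (p₁ − p₀) / (1 − p₀).
PS = (0.329 − 0.108) / (1 − 0.108) = 0.221 / 0.892 ≈ 0.2478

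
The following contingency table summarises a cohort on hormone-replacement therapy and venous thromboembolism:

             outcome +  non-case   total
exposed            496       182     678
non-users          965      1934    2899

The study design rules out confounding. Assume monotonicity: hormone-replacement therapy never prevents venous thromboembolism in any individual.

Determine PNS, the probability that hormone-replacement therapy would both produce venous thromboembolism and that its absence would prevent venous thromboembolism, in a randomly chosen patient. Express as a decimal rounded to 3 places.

p₁ = P(outcome | exposed) = 496/678 = 0.73156
p₀ = P(outcome | unexposed) = 965/2899 = 0.33287
Under exogeneity and monotonicity, PNS = p₁ − p₀.
PNS = 0.73156 − 0.33287 = 0.39869

PNS ≈ 0.399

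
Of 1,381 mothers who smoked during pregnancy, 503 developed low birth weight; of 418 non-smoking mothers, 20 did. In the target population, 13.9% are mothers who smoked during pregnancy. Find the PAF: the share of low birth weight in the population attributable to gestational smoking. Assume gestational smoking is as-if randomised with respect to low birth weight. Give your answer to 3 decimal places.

PAF ≈ 0.479

p₁ = P(outcome | exposed) = 503/1381 = 0.36423
p₀ = P(outcome | unexposed) = 20/418 = 0.047847
Overall risk P(Y=1) = π·p₁ + (1−π)·p₀ = 0.139×0.36423 + 0.861×0.047847 = 0.091824.
Under exogeneity, PAF = [P(Y=1) − p₀] / P(Y=1).
PAF = (0.091824 − 0.047847) / 0.091824 ≈ 0.4789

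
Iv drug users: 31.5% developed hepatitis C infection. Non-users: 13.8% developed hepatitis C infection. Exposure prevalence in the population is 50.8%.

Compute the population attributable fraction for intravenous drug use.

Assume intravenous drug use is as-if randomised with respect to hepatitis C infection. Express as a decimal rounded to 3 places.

p₁ = 0.315, p₀ = 0.138.
Overall risk P(Y=1) = π·p₁ + (1−π)·p₀ = 0.508×0.315 + 0.492×0.138 = 0.22792.
Under exogeneity, PAF = [P(Y=1) − p₀] / P(Y=1).
PAF = (0.22792 − 0.138) / 0.22792 ≈ 0.3945

PAF ≈ 0.395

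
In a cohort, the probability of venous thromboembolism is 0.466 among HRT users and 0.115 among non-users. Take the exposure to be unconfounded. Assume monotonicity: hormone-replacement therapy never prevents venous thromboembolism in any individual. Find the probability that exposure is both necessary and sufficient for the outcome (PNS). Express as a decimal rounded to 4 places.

Let p₁ = 0.466, p₀ = 0.115.
Under exogeneity and monotonicity, PNS = p₁ − p₀.
PNS = 0.466 − 0.115 = 0.351

PNS ≈ 0.3510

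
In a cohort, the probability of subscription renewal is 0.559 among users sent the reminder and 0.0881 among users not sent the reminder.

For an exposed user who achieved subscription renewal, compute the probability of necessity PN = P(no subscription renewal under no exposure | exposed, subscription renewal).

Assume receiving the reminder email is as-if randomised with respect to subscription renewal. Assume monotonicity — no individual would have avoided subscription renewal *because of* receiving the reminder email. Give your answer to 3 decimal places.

Let p₁ = 0.559, p₀ = 0.0881.
Under exogeneity and monotonicity, PN = (p₁ − p₀) / p₁.
PN = (0.559 − 0.0881) / 0.559 = 0.4709 / 0.559 ≈ 0.8424

PN ≈ 0.842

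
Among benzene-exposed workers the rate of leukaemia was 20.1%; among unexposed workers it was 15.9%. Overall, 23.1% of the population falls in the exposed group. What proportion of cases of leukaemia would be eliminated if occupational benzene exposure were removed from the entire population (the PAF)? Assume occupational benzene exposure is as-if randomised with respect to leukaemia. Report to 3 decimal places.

PAF ≈ 0.058

p₁ = 0.201, p₀ = 0.159.
Overall risk P(Y=1) = π·p₁ + (1−π)·p₀ = 0.231×0.201 + 0.769×0.159 = 0.1687.
Under exogeneity, PAF = [P(Y=1) − p₀] / P(Y=1).
PAF = (0.1687 − 0.159) / 0.1687 ≈ 0.0575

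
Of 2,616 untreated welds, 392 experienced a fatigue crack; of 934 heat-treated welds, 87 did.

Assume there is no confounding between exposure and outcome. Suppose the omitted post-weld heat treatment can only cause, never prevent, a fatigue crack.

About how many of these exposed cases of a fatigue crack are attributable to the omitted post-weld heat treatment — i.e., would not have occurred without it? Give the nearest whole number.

about 148 cases

p₁ = P(outcome | exposed) = 392/2616 = 0.14985
p₀ = P(outcome | unexposed) = 87/934 = 0.093148
PN = (p₁ − p₀)/p₁ = (0.14985 − 0.093148) / 0.14985 ≈ 0.37838.
Attributable cases ≈ PN × (exposed cases) = 0.37838 × 392 ≈ 148.33.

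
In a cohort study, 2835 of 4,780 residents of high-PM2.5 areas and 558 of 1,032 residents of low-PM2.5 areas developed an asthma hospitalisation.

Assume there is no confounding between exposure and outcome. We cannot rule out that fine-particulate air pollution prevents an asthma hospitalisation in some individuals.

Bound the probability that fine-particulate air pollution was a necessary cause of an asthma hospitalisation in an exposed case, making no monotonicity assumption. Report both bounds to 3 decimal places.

0.088 ≤ PN ≤ 0.774

p₁ = P(outcome | exposed) = 2835/4780 = 0.5931
p₀ = P(outcome | unexposed) = 558/1032 = 0.5407
Under exogeneity alone the bounds on PN are max{0,(p₁−p₀)/p₁} ≤ PN ≤ min{1,(1−p₀)/p₁}.
  lower = (p₁ − p₀)/p₁ = 0.052399 / 0.5931 ≈ 0.0883
  upper = min{1, (1 − p₀)/p₁} = 0.4593 / 0.5931 ≈ 0.7744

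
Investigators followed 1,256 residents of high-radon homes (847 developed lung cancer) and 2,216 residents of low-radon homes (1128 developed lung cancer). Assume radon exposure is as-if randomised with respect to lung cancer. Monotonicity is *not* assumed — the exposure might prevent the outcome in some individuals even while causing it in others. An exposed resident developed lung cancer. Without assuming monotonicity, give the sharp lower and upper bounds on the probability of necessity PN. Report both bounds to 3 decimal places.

p₁ = P(outcome | exposed) = 847/1256 = 0.67436
p₀ = P(outcome | unexposed) = 1128/2216 = 0.50903
Under exogeneity alone the bounds on PN are max{0,(p₁−p₀)/p₁} ≤ PN ≤ min{1,(1−p₀)/p₁}.
  lower = (p₁ − p₀)/p₁ = 0.16534 / 0.67436 ≈ 0.2452
  upper = min{1, (1 − p₀)/p₁} = 0.49097 / 0.67436 ≈ 0.7281

0.245 ≤ PN ≤ 0.728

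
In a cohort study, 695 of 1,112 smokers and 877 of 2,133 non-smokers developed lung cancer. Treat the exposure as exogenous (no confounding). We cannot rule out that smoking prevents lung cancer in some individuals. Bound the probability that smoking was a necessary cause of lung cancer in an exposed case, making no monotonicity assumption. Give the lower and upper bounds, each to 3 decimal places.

0.342 ≤ PN ≤ 0.942

p₁ = P(outcome | exposed) = 695/1112 = 0.625
p₀ = P(outcome | unexposed) = 877/2133 = 0.41116
Under exogeneity alone the bounds on PN are max{0,(p₁−p₀)/p₁} ≤ PN ≤ min{1,(1−p₀)/p₁}.
  lower = (p₁ − p₀)/p₁ = 0.21384 / 0.625 ≈ 0.3421
  upper = min{1, (1 − p₀)/p₁} = 0.58884 / 0.625 ≈ 0.9421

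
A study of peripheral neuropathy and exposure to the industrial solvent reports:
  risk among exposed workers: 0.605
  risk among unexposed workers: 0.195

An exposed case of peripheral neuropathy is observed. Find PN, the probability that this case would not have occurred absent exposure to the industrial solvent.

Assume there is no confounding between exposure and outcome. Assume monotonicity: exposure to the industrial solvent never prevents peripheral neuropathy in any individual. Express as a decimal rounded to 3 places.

PN ≈ 0.678

Let p₁ = 0.605, p₀ = 0.195.
Under exogeneity and monotonicity, PN = (p₁ − p₀) / p₁.
PN = (0.605 − 0.195) / 0.605 = 0.41 / 0.605 ≈ 0.6777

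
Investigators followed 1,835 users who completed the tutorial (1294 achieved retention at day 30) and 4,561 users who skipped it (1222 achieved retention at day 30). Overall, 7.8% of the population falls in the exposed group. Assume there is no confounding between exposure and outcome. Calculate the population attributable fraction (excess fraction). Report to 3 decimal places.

PAF ≈ 0.113

p₁ = P(outcome | exposed) = 1294/1835 = 0.70518
p₀ = P(outcome | unexposed) = 1222/4561 = 0.26792
Overall risk P(Y=1) = π·p₁ + (1−π)·p₀ = 0.078×0.70518 + 0.922×0.26792 = 0.30203.
Under exogeneity, PAF = [P(Y=1) − p₀] / P(Y=1).
PAF = (0.30203 − 0.26792) / 0.30203 ≈ 0.1129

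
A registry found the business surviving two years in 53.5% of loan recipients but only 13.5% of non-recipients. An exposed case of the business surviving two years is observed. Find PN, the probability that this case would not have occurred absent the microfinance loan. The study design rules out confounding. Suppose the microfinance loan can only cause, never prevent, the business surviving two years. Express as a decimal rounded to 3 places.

PN ≈ 0.748

p₁ = 0.535, p₀ = 0.135.
Under exogeneity and monotonicity, PN = (p₁ − p₀) / p₁.
PN = (0.535 − 0.135) / 0.535 = 0.4 / 0.535 ≈ 0.7477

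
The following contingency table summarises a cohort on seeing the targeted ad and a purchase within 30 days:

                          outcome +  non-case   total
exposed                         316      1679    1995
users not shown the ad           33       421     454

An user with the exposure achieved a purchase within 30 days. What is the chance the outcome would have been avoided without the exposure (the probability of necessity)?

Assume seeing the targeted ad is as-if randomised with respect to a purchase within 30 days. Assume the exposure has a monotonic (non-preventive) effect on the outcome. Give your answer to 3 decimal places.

PN ≈ 0.541

p₁ = P(outcome | exposed) = 316/1995 = 0.1584
p₀ = P(outcome | unexposed) = 33/454 = 0.072687
Under exogeneity and monotonicity, PN = (p₁ − p₀)/p₁.
PN = (0.1584 − 0.072687) / 0.1584 ≈ 0.5411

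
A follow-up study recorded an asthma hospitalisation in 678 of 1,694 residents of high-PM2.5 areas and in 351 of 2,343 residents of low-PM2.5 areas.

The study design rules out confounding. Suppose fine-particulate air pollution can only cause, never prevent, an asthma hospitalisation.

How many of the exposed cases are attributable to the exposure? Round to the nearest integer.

p₁ = P(outcome | exposed) = 678/1694 = 0.40024
p₀ = P(outcome | unexposed) = 351/2343 = 0.14981
PN = (p₁ − p₀)/p₁ = (0.40024 − 0.14981) / 0.40024 ≈ 0.62570.
Attributable cases ≈ PN × (exposed cases) = 0.62570 × 678 ≈ 424.23.

about 424 cases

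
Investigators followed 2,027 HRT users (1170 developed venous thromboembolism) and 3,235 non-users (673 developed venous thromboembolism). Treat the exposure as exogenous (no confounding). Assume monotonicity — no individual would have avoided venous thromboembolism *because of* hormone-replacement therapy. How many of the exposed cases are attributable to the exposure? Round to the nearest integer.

about 748 cases

p₁ = P(outcome | exposed) = 1170/2027 = 0.57721
p₀ = P(outcome | unexposed) = 673/3235 = 0.20804
PN = (p₁ − p₀)/p₁ = (0.57721 − 0.20804) / 0.57721 ≈ 0.63958.
Attributable cases ≈ PN × (exposed cases) = 0.63958 × 1170 ≈ 748.31.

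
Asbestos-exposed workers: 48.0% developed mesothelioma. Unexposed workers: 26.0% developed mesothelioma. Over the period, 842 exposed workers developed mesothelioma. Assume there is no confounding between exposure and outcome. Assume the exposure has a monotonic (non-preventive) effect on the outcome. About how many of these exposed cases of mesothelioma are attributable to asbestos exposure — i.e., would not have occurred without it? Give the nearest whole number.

p₁ = 0.48, p₀ = 0.26.
PN = (p₁ − p₀)/p₁ = (0.48 − 0.26) / 0.48 ≈ 0.45833.
Attributable cases ≈ PN × (exposed cases) = 0.45833 × 842 ≈ 385.92.

about 386 cases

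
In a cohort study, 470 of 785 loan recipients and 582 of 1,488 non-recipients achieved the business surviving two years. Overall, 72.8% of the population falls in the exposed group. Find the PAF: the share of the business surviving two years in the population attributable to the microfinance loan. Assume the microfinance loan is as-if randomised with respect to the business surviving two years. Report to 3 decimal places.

p₁ = P(outcome | exposed) = 470/785 = 0.59873
p₀ = P(outcome | unexposed) = 582/1488 = 0.39113
Overall risk P(Y=1) = π·p₁ + (1−π)·p₀ = 0.728×0.59873 + 0.272×0.39113 = 0.54226.
Under exogeneity, PAF = [P(Y=1) − p₀] / P(Y=1).
PAF = (0.54226 − 0.39113) / 0.54226 ≈ 0.2787

PAF ≈ 0.279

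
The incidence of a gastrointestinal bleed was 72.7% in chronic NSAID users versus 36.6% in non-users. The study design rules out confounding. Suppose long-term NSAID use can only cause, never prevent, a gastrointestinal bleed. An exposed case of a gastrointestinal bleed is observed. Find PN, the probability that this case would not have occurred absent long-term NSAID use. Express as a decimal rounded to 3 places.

p₁ = 0.727, p₀ = 0.366.
Under exogeneity and monotonicity, PN = (p₁ − p₀) / p₁.
PN = (0.727 − 0.366) / 0.727 = 0.361 / 0.727 ≈ 0.4966

PN ≈ 0.497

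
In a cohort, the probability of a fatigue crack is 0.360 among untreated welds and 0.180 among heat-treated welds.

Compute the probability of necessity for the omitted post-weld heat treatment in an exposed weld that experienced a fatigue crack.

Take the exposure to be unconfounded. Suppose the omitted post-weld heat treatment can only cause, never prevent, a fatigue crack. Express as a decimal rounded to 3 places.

PN ≈ 0.500

Let p₁ = 0.36, p₀ = 0.18.
Under exogeneity and monotonicity, PN = (p₁ − p₀) / p₁.
PN = (0.36 − 0.18) / 0.36 = 0.18 / 0.36 ≈ 0.5000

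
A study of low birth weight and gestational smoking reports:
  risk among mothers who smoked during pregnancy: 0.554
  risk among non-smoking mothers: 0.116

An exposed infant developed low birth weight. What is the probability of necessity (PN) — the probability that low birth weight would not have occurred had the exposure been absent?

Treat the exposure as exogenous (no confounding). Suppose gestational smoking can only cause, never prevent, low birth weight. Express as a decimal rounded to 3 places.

Let p₁ = 0.554, p₀ = 0.116.
Under exogeneity and monotonicity, PN = (p₁ − p₀) / p₁.
PN = (0.554 − 0.116) / 0.554 = 0.438 / 0.554 ≈ 0.7906

PN ≈ 0.791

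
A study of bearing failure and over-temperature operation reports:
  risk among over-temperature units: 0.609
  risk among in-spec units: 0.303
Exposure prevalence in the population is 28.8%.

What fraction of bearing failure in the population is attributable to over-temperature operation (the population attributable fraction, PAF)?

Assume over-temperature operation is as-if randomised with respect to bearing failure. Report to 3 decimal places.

PAF ≈ 0.225

Let p₁ = 0.609, p₀ = 0.303.
Overall risk P(Y=1) = π·p₁ + (1−π)·p₀ = 0.288×0.609 + 0.712×0.303 = 0.39113.
Under exogeneity, PAF = [P(Y=1) − p₀] / P(Y=1).
PAF = (0.39113 − 0.303) / 0.39113 ≈ 0.2253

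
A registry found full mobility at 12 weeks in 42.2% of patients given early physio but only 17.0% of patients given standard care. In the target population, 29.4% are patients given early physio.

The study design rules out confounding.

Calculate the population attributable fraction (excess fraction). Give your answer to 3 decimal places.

PAF ≈ 0.304

p₁ = 0.422, p₀ = 0.17.
Overall risk P(Y=1) = π·p₁ + (1−π)·p₀ = 0.294×0.422 + 0.706×0.17 = 0.24409.
Under exogeneity, PAF = [P(Y=1) − p₀] / P(Y=1).
PAF = (0.24409 − 0.17) / 0.24409 ≈ 0.3035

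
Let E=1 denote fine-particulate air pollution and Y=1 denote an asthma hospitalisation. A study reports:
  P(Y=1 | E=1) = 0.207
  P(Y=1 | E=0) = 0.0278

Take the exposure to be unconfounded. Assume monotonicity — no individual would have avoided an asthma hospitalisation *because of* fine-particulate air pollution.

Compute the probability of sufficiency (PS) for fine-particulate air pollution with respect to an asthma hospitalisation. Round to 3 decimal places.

Let p₁ = 0.207, p₀ = 0.0278.
Under exogeneity and monotonicity, PS = (p₁ − p₀) / (1 − p₀).
PS = (0.207 − 0.0278) / (1 − 0.0278) = 0.1792 / 0.9722 ≈ 0.1843

PS ≈ 0.184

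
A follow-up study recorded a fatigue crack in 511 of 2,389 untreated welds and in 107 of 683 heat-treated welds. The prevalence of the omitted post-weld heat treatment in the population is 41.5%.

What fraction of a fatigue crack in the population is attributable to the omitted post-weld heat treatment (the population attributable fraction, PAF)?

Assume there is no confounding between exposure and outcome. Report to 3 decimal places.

PAF ≈ 0.132

p₁ = P(outcome | exposed) = 511/2389 = 0.2139
p₀ = P(outcome | unexposed) = 107/683 = 0.15666
Overall risk P(Y=1) = π·p₁ + (1−π)·p₀ = 0.415×0.2139 + 0.585×0.15666 = 0.18041.
Under exogeneity, PAF = [P(Y=1) − p₀] / P(Y=1).
PAF = (0.18041 − 0.15666) / 0.18041 ≈ 0.1317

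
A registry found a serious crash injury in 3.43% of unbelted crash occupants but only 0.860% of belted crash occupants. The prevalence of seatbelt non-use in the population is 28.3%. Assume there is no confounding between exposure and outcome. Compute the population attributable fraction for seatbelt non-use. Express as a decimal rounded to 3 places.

PAF ≈ 0.458

p₁ = 0.0343, p₀ = 0.0086.
Overall risk P(Y=1) = π·p₁ + (1−π)·p₀ = 0.283×0.0343 + 0.717×0.0086 = 0.015873.
Under exogeneity, PAF = [P(Y=1) − p₀] / P(Y=1).
PAF = (0.015873 − 0.0086) / 0.015873 ≈ 0.4582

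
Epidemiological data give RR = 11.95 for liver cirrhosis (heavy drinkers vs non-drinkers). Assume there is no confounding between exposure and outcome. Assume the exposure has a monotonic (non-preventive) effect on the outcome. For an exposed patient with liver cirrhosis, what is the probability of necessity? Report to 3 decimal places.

Under exogeneity and monotonicity, PN = (RR − 1) / RR = 1 − 1/RR.
PN = (11.95 − 1) / 11.95 = 10.95 / 11.95 ≈ 0.9163

PN ≈ 0.916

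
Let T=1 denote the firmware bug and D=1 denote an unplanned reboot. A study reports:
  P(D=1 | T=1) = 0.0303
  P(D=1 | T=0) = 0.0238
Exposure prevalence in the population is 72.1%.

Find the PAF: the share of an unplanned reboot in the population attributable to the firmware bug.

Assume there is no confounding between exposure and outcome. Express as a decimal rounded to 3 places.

PAF ≈ 0.165

Let p₁ = 0.0303, p₀ = 0.0238.
Overall risk P(Y=1) = π·p₁ + (1−π)·p₀ = 0.721×0.0303 + 0.279×0.0238 = 0.028487.
Under exogeneity, PAF = [P(Y=1) − p₀] / P(Y=1).
PAF = (0.028487 − 0.0238) / 0.028487 ≈ 0.1645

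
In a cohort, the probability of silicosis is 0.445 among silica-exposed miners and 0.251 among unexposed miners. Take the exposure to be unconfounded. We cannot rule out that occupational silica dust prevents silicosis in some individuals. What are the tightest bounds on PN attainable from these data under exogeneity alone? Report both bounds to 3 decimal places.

Let p₁ = 0.445, p₀ = 0.251.
Under exogeneity alone the bounds on PN are max{0,(p₁−p₀)/p₁} ≤ PN ≤ min{1,(1−p₀)/p₁}.
  lower = (p₁ − p₀)/p₁ = 0.194 / 0.445 ≈ 0.4360
  upper = min{1, (1 − p₀)/p₁} = 0.749 / 0.445 ≈ 1.6831 → capped at 1

0.436 ≤ PN ≤ 1.000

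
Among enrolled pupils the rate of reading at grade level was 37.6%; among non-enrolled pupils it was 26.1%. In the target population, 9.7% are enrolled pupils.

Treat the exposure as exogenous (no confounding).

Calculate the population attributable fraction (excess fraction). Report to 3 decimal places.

p₁ = 0.376, p₀ = 0.261.
Overall risk P(Y=1) = π·p₁ + (1−π)·p₀ = 0.097×0.376 + 0.903×0.261 = 0.27215.
Under exogeneity, PAF = [P(Y=1) − p₀] / P(Y=1).
PAF = (0.27215 − 0.261) / 0.27215 ≈ 0.0410

PAF ≈ 0.041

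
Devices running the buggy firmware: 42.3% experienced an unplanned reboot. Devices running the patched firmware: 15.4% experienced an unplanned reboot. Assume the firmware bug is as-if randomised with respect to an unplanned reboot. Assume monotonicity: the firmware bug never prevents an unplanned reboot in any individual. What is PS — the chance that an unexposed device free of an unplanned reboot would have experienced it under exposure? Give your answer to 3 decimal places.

PS ≈ 0.318

p₁ = 0.423, p₀ = 0.154.
Under exogeneity and monotonicity, PS = (p₁ − p₀) / (1 − p₀).
PS = (0.423 − 0.154) / (1 − 0.154) = 0.269 / 0.846 ≈ 0.3180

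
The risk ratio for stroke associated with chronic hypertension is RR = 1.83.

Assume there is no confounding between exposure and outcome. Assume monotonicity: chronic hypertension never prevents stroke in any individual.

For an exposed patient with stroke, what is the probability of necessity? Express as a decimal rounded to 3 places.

PN ≈ 0.454

Under exogeneity and monotonicity, PN = (RR − 1) / RR = 1 − 1/RR.
PN = (1.83 − 1) / 1.83 = 0.83 / 1.83 ≈ 0.4536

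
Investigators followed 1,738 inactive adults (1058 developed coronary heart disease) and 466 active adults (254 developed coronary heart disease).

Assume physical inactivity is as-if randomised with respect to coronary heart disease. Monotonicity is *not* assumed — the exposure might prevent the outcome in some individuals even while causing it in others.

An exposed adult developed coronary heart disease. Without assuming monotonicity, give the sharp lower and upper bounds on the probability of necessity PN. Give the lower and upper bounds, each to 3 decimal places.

p₁ = P(outcome | exposed) = 1058/1738 = 0.60875
p₀ = P(outcome | unexposed) = 254/466 = 0.54506
Under exogeneity alone the bounds on PN are max{0,(p₁−p₀)/p₁} ≤ PN ≤ min{1,(1−p₀)/p₁}.
  lower = (p₁ − p₀)/p₁ = 0.063681 / 0.60875 ≈ 0.1046
  upper = min{1, (1 − p₀)/p₁} = 0.45494 / 0.60875 ≈ 0.7473

0.105 ≤ PN ≤ 0.747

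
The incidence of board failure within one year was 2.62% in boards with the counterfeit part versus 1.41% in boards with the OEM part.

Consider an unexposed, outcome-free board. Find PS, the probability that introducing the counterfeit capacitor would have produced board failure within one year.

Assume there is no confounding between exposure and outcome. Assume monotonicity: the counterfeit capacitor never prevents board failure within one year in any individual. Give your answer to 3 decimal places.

p₁ = 0.0262, p₀ = 0.0141.
Under exogeneity and monotonicity, PS = (p₁ − p₀) / (1 − p₀).
PS = (0.0262 − 0.0141) / (1 − 0.0141) = 0.0121 / 0.9859 ≈ 0.0123

PS ≈ 0.012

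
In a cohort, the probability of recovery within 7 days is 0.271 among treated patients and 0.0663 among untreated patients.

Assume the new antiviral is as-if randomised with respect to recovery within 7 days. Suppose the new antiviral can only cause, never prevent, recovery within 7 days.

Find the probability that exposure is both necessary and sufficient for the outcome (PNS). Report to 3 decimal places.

Let p₁ = 0.271, p₀ = 0.0663.
Under exogeneity and monotonicity, PNS = p₁ − p₀.
PNS = 0.271 − 0.0663 = 0.2047

PNS ≈ 0.205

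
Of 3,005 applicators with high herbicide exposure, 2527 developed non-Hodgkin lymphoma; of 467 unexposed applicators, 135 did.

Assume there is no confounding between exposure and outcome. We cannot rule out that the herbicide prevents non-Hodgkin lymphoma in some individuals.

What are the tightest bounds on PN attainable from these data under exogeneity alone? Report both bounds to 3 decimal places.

0.656 ≤ PN ≤ 0.845

p₁ = P(outcome | exposed) = 2527/3005 = 0.84093
p₀ = P(outcome | unexposed) = 135/467 = 0.28908
Under exogeneity alone the bounds on PN are max{0,(p₁−p₀)/p₁} ≤ PN ≤ min{1,(1−p₀)/p₁}.
  lower = (p₁ − p₀)/p₁ = 0.55185 / 0.84093 ≈ 0.6562
  upper = min{1, (1 − p₀)/p₁} = 0.71092 / 0.84093 ≈ 0.8454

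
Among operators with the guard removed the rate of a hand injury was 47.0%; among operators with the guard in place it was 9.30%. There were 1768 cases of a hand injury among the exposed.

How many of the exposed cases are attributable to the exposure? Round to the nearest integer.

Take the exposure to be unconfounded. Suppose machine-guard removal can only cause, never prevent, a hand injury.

p₁ = 0.47, p₀ = 0.093.
PN = (p₁ − p₀)/p₁ = (0.47 − 0.093) / 0.47 ≈ 0.80213.
Attributable cases ≈ PN × (exposed cases) = 0.80213 × 1768 ≈ 1418.16.

about 1418 cases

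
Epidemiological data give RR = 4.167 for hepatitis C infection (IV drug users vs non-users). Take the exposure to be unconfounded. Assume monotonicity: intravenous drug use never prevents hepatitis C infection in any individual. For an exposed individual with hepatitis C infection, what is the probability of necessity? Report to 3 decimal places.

Under exogeneity and monotonicity, PN = (RR − 1) / RR = 1 − 1/RR.
PN = (4.167 − 1) / 4.167 = 3.167 / 4.167 ≈ 0.7600

PN ≈ 0.760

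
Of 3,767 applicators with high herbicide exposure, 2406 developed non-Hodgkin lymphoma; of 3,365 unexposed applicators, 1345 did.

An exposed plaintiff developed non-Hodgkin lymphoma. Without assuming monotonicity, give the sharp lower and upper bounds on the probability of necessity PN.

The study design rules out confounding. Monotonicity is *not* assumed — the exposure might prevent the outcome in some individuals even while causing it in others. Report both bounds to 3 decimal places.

p₁ = P(outcome | exposed) = 2406/3767 = 0.6387
p₀ = P(outcome | unexposed) = 1345/3365 = 0.3997
Under exogeneity alone the bounds on PN are max{0,(p₁−p₀)/p₁} ≤ PN ≤ min{1,(1−p₀)/p₁}.
  lower = (p₁ − p₀)/p₁ = 0.239 / 0.6387 ≈ 0.3742
  upper = min{1, (1 − p₀)/p₁} = 0.6003 / 0.6387 ≈ 0.9399

0.374 ≤ PN ≤ 0.940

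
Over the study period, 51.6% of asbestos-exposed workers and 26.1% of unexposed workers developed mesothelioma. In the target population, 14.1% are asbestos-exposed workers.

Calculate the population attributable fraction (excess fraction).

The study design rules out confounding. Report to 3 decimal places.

p₁ = 0.516, p₀ = 0.261.
Overall risk P(Y=1) = π·p₁ + (1−π)·p₀ = 0.141×0.516 + 0.859×0.261 = 0.29696.
Under exogeneity, PAF = [P(Y=1) − p₀] / P(Y=1).
PAF = (0.29696 − 0.261) / 0.29696 ≈ 0.1211

PAF ≈ 0.121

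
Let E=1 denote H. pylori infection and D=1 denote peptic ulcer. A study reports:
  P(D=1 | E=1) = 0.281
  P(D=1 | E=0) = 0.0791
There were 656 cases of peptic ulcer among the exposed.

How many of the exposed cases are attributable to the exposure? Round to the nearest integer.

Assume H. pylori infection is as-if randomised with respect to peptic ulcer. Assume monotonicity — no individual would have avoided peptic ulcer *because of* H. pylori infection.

Let p₁ = 0.281, p₀ = 0.0791.
PN = (p₁ − p₀)/p₁ = (0.281 − 0.0791) / 0.281 ≈ 0.71851.
Attributable cases ≈ PN × (exposed cases) = 0.71851 × 656 ≈ 471.34.

about 471 cases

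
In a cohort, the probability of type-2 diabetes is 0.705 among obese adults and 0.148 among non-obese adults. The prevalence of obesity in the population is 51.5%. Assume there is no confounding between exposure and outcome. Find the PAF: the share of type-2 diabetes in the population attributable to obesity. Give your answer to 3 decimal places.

Let p₁ = 0.705, p₀ = 0.148.
Overall risk P(Y=1) = π·p₁ + (1−π)·p₀ = 0.515×0.705 + 0.485×0.148 = 0.43485.
Under exogeneity, PAF = [P(Y=1) − p₀] / P(Y=1).
PAF = (0.43485 − 0.148) / 0.43485 ≈ 0.6597

PAF ≈ 0.660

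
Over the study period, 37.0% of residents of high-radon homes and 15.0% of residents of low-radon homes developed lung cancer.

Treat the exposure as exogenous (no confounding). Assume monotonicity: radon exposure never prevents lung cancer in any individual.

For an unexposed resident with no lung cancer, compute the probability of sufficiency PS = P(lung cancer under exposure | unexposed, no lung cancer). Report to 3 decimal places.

PS ≈ 0.259

p₁ = 0.37, p₀ = 0.15.
Under exogeneity and monotonicity, PS = (p₁ − p₀) / (1 − p₀).
PS = (0.37 − 0.15) / (1 − 0.15) = 0.22 / 0.85 ≈ 0.2588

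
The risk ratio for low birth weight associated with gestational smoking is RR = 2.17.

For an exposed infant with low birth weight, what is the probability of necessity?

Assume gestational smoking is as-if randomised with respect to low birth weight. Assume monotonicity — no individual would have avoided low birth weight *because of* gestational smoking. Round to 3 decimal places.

Under exogeneity and monotonicity, PN = (RR − 1) / RR = 1 − 1/RR.
PN = (2.17 − 1) / 2.17 = 1.17 / 2.17 ≈ 0.5392

PN ≈ 0.539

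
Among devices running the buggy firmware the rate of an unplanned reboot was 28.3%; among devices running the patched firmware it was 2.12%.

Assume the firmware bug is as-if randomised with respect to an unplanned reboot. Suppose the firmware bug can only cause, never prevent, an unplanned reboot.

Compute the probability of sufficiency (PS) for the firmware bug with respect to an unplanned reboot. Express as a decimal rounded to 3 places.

p₁ = 0.283, p₀ = 0.0212.
Under exogeneity and monotonicity, PS = (p₁ − p₀) / (1 − p₀).
PS = (0.283 − 0.0212) / (1 − 0.0212) = 0.2618 / 0.9788 ≈ 0.2675

PS ≈ 0.267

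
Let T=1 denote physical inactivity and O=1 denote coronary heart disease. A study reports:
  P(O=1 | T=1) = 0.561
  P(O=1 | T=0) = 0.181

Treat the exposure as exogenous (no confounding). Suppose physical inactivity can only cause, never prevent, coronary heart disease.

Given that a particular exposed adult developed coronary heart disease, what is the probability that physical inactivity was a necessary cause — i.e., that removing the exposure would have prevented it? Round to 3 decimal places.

Let p₁ = 0.561, p₀ = 0.181.
Under exogeneity and monotonicity, PN = (p₁ − p₀) / p₁.
PN = (0.561 − 0.181) / 0.561 = 0.38 / 0.561 ≈ 0.6774

PN ≈ 0.677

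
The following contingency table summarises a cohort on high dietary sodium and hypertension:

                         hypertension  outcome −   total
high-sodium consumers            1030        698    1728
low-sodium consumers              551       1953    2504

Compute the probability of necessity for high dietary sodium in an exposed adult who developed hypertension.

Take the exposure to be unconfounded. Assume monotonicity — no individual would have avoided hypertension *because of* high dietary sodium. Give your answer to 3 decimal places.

p₁ = P(outcome | exposed) = 1030/1728 = 0.59606
p₀ = P(outcome | unexposed) = 551/2504 = 0.22005
Under exogeneity and monotonicity, PN = (p₁ − p₀) / p₁.
PN = (0.59606 − 0.22005) / 0.59606 = 0.37602 / 0.59606 ≈ 0.6308

PN ≈ 0.631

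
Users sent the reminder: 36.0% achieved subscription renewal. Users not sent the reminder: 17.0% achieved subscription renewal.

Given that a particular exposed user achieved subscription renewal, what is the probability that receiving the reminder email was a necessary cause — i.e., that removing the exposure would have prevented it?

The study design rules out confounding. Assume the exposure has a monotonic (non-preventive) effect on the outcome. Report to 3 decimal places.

PN ≈ 0.528

p₁ = 0.36, p₀ = 0.17.
Under exogeneity and monotonicity, PN = (p₁ − p₀) / p₁.
PN = (0.36 − 0.17) / 0.36 = 0.19 / 0.36 ≈ 0.5278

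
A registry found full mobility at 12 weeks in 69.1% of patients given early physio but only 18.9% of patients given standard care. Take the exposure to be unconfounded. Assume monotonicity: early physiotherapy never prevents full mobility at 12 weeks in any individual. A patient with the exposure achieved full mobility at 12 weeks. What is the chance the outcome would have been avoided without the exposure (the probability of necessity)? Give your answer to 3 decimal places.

p₁ = 0.691, p₀ = 0.189.
Under exogeneity and monotonicity, PN = (p₁ − p₀) / p₁.
PN = (0.691 − 0.189) / 0.691 = 0.502 / 0.691 ≈ 0.7265

PN ≈ 0.726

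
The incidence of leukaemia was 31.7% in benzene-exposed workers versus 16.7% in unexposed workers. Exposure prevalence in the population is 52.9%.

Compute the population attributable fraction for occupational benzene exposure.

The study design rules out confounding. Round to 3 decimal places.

p₁ = 0.317, p₀ = 0.167.
Overall risk P(Y=1) = π·p₁ + (1−π)·p₀ = 0.529×0.317 + 0.471×0.167 = 0.24635.
Under exogeneity, PAF = [P(Y=1) − p₀] / P(Y=1).
PAF = (0.24635 − 0.167) / 0.24635 ≈ 0.3221

PAF ≈ 0.322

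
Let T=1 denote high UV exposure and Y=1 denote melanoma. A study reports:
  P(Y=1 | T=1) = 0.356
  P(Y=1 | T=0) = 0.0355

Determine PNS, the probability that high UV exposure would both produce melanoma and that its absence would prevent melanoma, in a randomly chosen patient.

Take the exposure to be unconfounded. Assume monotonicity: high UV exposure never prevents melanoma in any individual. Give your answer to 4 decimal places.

PNS ≈ 0.3205

Let p₁ = 0.356, p₀ = 0.0355.
Under exogeneity and monotonicity, PNS = p₁ − p₀.
PNS = 0.356 − 0.0355 = 0.3205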